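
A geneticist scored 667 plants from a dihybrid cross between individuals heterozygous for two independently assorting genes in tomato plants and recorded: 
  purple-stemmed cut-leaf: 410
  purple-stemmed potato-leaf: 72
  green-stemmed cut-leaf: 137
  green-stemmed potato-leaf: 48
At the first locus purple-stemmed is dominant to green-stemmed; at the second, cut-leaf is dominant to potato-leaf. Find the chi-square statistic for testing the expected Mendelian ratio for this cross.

A dihybrid F₂ with independent assortment and complete dominance at both loci gives a 9:3:3:1 phenotypic ratio.
Under the 9:3:3:1 hypothesis (Σ ratio = 16, N = 667):
  purple-stemmed cut-leaf: 667 × 9/16 = 375.1875
  purple-stemmed potato-leaf: 667 × 3/16 = 125.0625
  green-stemmed cut-leaf: 667 × 3/16 = 125.0625
  green-stemmed potato-leaf: 667 × 1/16 = 41.6875
χ² = Σ (O − E)² / E
  purple-stemmed cut-leaf: (410 − 375.1875)² / 375.1875 = 3.2301
  purple-stemmed potato-leaf: (72 − 125.0625)² / 125.0625 = 22.5138
  green-stemmed cut-leaf: (137 − 125.0625)² / 125.0625 = 1.1395
  green-stemmed potato-leaf: (48 − 41.6875)² / 41.6875 = 0.9559
χ² = 3.2301 + 22.5138 + 1.1395 + 0.9559 = 27.8393 ≈ 27.839

27.839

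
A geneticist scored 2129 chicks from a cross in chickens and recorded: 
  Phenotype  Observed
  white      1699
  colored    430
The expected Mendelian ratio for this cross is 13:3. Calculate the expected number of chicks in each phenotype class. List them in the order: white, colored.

Under the 13:3 hypothesis (Σ ratio = 16, N = 2129):
  white: 2129 × 13/16 = 1729.8125
  colored: 2129 × 3/16 = 399.1875

1729.8125, 399.1875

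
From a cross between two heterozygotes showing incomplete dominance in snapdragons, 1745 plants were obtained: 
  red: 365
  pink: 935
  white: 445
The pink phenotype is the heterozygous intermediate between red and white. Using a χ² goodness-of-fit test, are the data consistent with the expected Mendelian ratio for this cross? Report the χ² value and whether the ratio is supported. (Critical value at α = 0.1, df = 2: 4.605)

16.289; not consistent

With incomplete dominance, a heterozygote × heterozygote cross gives a 1:2:1 phenotypic ratio.
Under the 1:2:1 hypothesis (Σ ratio = 4, N = 1745):
  red: 1745 × 1/4 = 436.25
  pink: 1745 × 2/4 = 872.5
  white: 1745 × 1/4 = 436.25
χ² = Σ (O − E)² / E
  red: (365 − 436.25)² / 436.25 = 11.6368
  pink: (935 − 872.5)² / 872.5 = 4.4771
  white: (445 − 436.25)² / 436.25 = 0.1755
χ² = 11.6368 + 4.4771 + 0.1755 = 16.2894 ≈ 16.289
Degrees of freedom = 3 − 1 = 2; critical value at α = 0.1 is 4.605.
Since 16.289 > 4.605, we reject the null hypothesis — the data do not fit the 1:2:1 ratio.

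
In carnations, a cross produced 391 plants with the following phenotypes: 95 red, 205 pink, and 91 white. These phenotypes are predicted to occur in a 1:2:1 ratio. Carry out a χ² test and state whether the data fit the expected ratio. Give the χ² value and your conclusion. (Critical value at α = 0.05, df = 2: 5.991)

Under the 1:2:1 hypothesis (Σ ratio = 4, N = 391):
  red: 391 × 1/4 = 97.75
  pink: 391 × 2/4 = 195.5
  white: 391 × 1/4 = 97.75
χ² = Σ (O − E)² / E
  red: (95 − 97.75)² / 97.75 = 0.0774
  pink: (205 − 195.5)² / 195.5 = 0.4616
  white: (91 − 97.75)² / 97.75 = 0.4661
χ² = 0.0774 + 0.4616 + 0.4661 = 1.0051 ≈ 1.005
Degrees of freedom = 3 − 1 = 2; critical value at α = 0.05 is 5.991.
Since 1.005 < 5.991, we fail to reject the null hypothesis — the data are consistent with the 1:2:1 ratio.

1.005; consistent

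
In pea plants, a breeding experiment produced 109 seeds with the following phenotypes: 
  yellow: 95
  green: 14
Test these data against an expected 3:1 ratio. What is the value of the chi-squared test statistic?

8.590

Expected counts for N = 109 under a 3:1 ratio (total parts = 4):
  yellow: 109 × 3/4 = 81.75
  green: 109 × 1/4 = 27.25
χ² = Σ (O − E)² / E
  yellow: (95 − 81.75)² / 81.75 = 2.1476
  green: (14 − 27.25)² / 27.25 = 6.4427
χ² = 2.1476 + 6.4427 = 8.5903 ≈ 8.590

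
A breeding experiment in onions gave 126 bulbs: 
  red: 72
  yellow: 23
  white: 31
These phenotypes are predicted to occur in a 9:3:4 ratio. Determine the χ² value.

0.042

The 9:3:4 ratio has 16 parts, so with N = 126 the expected counts are:
  red: 126 × 9/16 = 70.875
  yellow: 126 × 3/16 = 23.625
  white: 126 × 4/16 = 31.5
χ² = Σ (O − E)² / E
  red: (72 − 70.875)² / 70.875 = 0.0179
  yellow: (23 − 23.625)² / 23.625 = 0.0165
  white: (31 − 31.5)² / 31.5 = 0.0079
χ² = 0.0179 + 0.0165 + 0.0079 = 0.0423 ≈ 0.042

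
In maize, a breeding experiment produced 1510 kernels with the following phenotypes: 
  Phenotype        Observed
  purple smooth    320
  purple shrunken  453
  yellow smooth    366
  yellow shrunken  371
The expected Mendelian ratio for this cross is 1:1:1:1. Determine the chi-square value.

Expected counts for N = 1510 under a 1:1:1:1 ratio (total parts = 4):
  purple smooth: 1510 × 1/4 = 377.5
  purple shrunken: 1510 × 1/4 = 377.5
  yellow smooth: 1510 × 1/4 = 377.5
  yellow shrunken: 1510 × 1/4 = 377.5
χ² = Σ (O − E)² / E
  purple smooth: (320 − 377.5)² / 377.5 = 8.7583
  purple shrunken: (453 − 377.5)² / 377.5 = 15.1000
  yellow smooth: (366 − 377.5)² / 377.5 = 0.3503
  yellow shrunken: (371 − 377.5)² / 377.5 = 0.1119
χ² = 8.7583 + 15.1000 + 0.3503 + 0.1119 = 24.3205 ≈ 24.321

24.321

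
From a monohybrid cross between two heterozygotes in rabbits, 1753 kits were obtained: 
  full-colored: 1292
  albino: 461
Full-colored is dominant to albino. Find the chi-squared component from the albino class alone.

For a monohybrid cross between heterozygotes with complete dominance, the expected phenotypic ratio is 3:1.
The 3:1 ratio has 4 parts, so with N = 1753 the expected counts are:
  full-colored: 1753 × 3/4 = 1314.75
  albino: 1753 × 1/4 = 438.25
Contribution of albino: (461 − 438.25)² / 438.25 = 1.1810

1.181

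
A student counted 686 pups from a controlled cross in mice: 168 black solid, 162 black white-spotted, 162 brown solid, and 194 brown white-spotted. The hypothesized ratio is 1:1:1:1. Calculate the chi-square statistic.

Total ratio parts = 4. Expected numbers out of 686:
  black solid: 686 × 1/4 = 171.5
  black white-spotted: 686 × 1/4 = 171.5
  brown solid: 686 × 1/4 = 171.5
  brown white-spotted: 686 × 1/4 = 171.5
χ² = Σ (O − E)² / E
  black solid: (168 − 171.5)² / 171.5 = 0.0714
  black white-spotted: (162 − 171.5)² / 171.5 = 0.5262
  brown solid: (162 − 171.5)² / 171.5 = 0.5262
  brown white-spotted: (194 − 171.5)² / 171.5 = 2.9519
χ² = 0.0714 + 0.5262 + 0.5262 + 2.9519 = 4.0757 ≈ 4.076

4.076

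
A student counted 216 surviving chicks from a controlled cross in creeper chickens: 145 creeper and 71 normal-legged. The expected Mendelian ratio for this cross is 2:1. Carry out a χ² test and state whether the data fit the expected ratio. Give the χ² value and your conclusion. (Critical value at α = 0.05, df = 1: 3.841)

Under the 2:1 hypothesis (Σ ratio = 3, N = 216):
  creeper: 216 × 2/3 = 144
  normal-legged: 216 × 1/3 = 72
χ² = Σ (O − E)² / E
  creeper: (145 − 144)² / 144 = 0.0069
  normal-legged: (71 − 72)² / 72 = 0.0139
χ² = 0.0069 + 0.0139 = 0.0208 ≈ 0.021
Degrees of freedom = 2 − 1 = 1; critical value at α = 0.05 is 3.841.
Since 0.021 < 3.841, we fail to reject the null hypothesis — the data are consistent with the 2:1 ratio.

0.021; consistent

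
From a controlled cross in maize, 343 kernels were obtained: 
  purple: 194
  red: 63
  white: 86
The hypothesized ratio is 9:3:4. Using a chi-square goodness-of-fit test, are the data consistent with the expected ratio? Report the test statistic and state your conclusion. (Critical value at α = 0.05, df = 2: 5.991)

0.033; consistent

The 9:3:4 ratio has 16 parts, so with N = 343 the expected counts are:
  purple: 343 × 9/16 = 192.9375
  red: 343 × 3/16 = 64.3125
  white: 343 × 4/16 = 85.75
χ² = Σ (O − E)² / E
  purple: (194 − 192.9375)² / 192.9375 = 0.0059
  red: (63 − 64.3125)² / 64.3125 = 0.0268
  white: (86 − 85.75)² / 85.75 = 0.0007
χ² = 0.0059 + 0.0268 + 0.0007 = 0.0334 ≈ 0.033
Degrees of freedom = 3 − 1 = 2; critical value at α = 0.05 is 5.991.
Since 0.033 < 5.991, we fail to reject the null hypothesis — the data are consistent with the 9:3:4 ratio.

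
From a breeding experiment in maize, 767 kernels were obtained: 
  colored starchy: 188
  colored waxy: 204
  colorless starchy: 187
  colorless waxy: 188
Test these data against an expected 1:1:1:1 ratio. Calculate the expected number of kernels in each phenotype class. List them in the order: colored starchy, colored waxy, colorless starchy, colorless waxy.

The 1:1:1:1 ratio has 4 parts, so with N = 767 the expected counts are:
  colored starchy: 767 × 1/4 = 191.75
  colored waxy: 767 × 1/4 = 191.75
  colorless starchy: 767 × 1/4 = 191.75
  colorless waxy: 767 × 1/4 = 191.75

191.75, 191.75, 191.75, 191.75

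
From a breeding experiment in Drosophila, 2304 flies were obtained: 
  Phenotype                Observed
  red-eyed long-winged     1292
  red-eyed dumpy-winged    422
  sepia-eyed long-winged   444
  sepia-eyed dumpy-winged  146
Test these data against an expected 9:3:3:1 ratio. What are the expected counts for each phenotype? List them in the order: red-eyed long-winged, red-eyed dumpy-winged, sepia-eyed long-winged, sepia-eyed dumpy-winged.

The 9:3:3:1 ratio has 16 parts, so with N = 2304 the expected counts are:
  red-eyed long-winged: 2304 × 9/16 = 1296
  red-eyed dumpy-winged: 2304 × 3/16 = 432
  sepia-eyed long-winged: 2304 × 3/16 = 432
  sepia-eyed dumpy-winged: 2304 × 1/16 = 144

1296, 432, 432, 144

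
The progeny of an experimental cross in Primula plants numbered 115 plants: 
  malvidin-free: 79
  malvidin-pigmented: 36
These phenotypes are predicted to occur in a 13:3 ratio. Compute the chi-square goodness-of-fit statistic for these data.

Under the 13:3 hypothesis (Σ ratio = 16, N = 115):
  malvidin-free: 115 × 13/16 = 93.4375
  malvidin-pigmented: 115 × 3/16 = 21.5625
χ² = Σ (O − E)² / E
  malvidin-free: (79 − 93.4375)² / 93.4375 = 2.2308
  malvidin-pigmented: (36 − 21.5625)² / 21.5625 = 9.6668
χ² = 2.2308 + 9.6668 = 11.8976 ≈ 11.898

11.898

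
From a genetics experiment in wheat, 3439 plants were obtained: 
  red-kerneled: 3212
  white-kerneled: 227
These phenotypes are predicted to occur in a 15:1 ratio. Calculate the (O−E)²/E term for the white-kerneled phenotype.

The 15:1 ratio has 16 parts, so with N = 3439 the expected counts are:
  red-kerneled: 3439 × 15/16 = 3224.0625
  white-kerneled: 3439 × 1/16 = 214.9375
Contribution of white-kerneled: (227 − 214.9375)² / 214.9375 = 0.6770

0.677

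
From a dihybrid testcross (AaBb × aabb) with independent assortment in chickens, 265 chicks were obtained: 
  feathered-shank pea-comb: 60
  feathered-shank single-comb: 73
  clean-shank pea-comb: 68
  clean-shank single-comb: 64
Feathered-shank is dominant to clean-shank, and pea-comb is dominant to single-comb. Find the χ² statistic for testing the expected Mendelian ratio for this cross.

A dihybrid testcross with independent assortment gives a 1:1:1:1 ratio.
Total ratio parts = 4. Expected numbers out of 265:
  feathered-shank pea-comb: 265 × 1/4 = 66.25
  feathered-shank single-comb: 265 × 1/4 = 66.25
  clean-shank pea-comb: 265 × 1/4 = 66.25
  clean-shank single-comb: 265 × 1/4 = 66.25
χ² = Σ (O − E)² / E
  feathered-shank pea-comb: (60 − 66.25)² / 66.25 = 0.5896
  feathered-shank single-comb: (73 − 66.25)² / 66.25 = 0.6877
  clean-shank pea-comb: (68 − 66.25)² / 66.25 = 0.0462
  clean-shank single-comb: (64 − 66.25)² / 66.25 = 0.0764
χ² = 0.5896 + 0.6877 + 0.0462 + 0.0764 = 1.3999 ≈ 1.400

1.400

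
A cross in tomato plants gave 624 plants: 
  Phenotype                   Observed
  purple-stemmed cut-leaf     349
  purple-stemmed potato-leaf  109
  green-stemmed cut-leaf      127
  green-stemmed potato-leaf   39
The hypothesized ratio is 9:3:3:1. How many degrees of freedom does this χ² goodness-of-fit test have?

A goodness-of-fit test with 4 phenotype classes has df = 4 − 1 = 3.

3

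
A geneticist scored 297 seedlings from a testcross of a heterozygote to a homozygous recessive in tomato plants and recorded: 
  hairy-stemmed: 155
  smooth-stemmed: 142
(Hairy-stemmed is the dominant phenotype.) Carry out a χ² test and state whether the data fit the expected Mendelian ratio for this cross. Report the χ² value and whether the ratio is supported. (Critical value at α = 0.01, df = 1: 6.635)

A testcross of a heterozygote (Aa × aa) gives a 1:1 phenotypic ratio.
Total ratio parts = 2. Expected numbers out of 297:
  hairy-stemmed: 297 × 1/2 = 148.5
  smooth-stemmed: 297 × 1/2 = 148.5
χ² = Σ (O − E)² / E
  hairy-stemmed: (155 − 148.5)² / 148.5 = 0.2845
  smooth-stemmed: (142 − 148.5)² / 148.5 = 0.2845
χ² = 0.2845 + 0.2845 = 0.569
Degrees of freedom = 2 − 1 = 1; critical value at α = 0.01 is 6.635.
Since 0.569 < 6.635, we fail to reject the null hypothesis — the data are consistent with the 1:1 ratio.

0.569; consistent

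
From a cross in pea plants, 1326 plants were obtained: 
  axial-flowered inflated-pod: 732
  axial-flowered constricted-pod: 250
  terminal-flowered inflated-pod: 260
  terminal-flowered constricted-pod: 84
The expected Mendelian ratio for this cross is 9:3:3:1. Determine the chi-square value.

Expected counts for N = 1326 under a 9:3:3:1 ratio (total parts = 16):
  axial-flowered inflated-pod: 1326 × 9/16 = 745.875
  axial-flowered constricted-pod: 1326 × 3/16 = 248.625
  terminal-flowered inflated-pod: 1326 × 3/16 = 248.625
  terminal-flowered constricted-pod: 1326 × 1/16 = 82.875
χ² = Σ (O − E)² / E
  axial-flowered inflated-pod: (732 − 745.875)² / 745.875 = 0.2581
  axial-flowered constricted-pod: (250 − 248.625)² / 248.625 = 0.0076
  terminal-flowered inflated-pod: (260 − 248.625)² / 248.625 = 0.5204
  terminal-flowered constricted-pod: (84 − 82.875)² / 82.875 = 0.0153
χ² = 0.2581 + 0.0076 + 0.5204 + 0.0153 = 0.8014 ≈ 0.801

0.801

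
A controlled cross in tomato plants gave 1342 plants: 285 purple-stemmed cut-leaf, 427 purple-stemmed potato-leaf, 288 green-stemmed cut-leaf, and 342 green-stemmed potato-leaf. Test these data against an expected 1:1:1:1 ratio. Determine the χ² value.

39.407

Expected counts for N = 1342 under a 1:1:1:1 ratio (total parts = 4):
  purple-stemmed cut-leaf: 1342 × 1/4 = 335.5
  purple-stemmed potato-leaf: 1342 × 1/4 = 335.5
  green-stemmed cut-leaf: 1342 × 1/4 = 335.5
  green-stemmed potato-leaf: 1342 × 1/4 = 335.5
χ² = Σ (O − E)² / E
  purple-stemmed cut-leaf: (285 − 335.5)² / 335.5 = 7.6013
  purple-stemmed potato-leaf: (427 − 335.5)² / 335.5 = 24.9545
  green-stemmed cut-leaf: (288 − 335.5)² / 335.5 = 6.7250
  green-stemmed potato-leaf: (342 − 335.5)² / 335.5 = 0.1259
χ² = 7.6013 + 24.9545 + 6.7250 + 0.1259 = 39.4067 ≈ 39.407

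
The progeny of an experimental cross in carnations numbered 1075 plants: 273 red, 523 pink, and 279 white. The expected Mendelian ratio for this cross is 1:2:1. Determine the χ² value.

0.849

Under the 1:2:1 hypothesis (Σ ratio = 4, N = 1075):
  red: 1075 × 1/4 = 268.75
  pink: 1075 × 2/4 = 537.5
  white: 1075 × 1/4 = 268.75
χ² = Σ (O − E)² / E
  red: (273 − 268.75)² / 268.75 = 0.0672
  pink: (523 − 537.5)² / 537.5 = 0.3912
  white: (279 − 268.75)² / 268.75 = 0.3909
χ² = 0.0672 + 0.3912 + 0.3909 = 0.8493 ≈ 0.849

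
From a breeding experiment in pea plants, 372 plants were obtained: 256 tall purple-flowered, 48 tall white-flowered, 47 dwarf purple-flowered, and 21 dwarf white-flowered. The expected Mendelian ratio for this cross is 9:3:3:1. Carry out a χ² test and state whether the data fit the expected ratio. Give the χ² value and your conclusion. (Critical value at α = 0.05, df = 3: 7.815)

The 9:3:3:1 ratio has 16 parts, so with N = 372 the expected counts are:
  tall purple-flowered: 372 × 9/16 = 209.25
  tall white-flowered: 372 × 3/16 = 69.75
  dwarf purple-flowered: 372 × 3/16 = 69.75
  dwarf white-flowered: 372 × 1/16 = 23.25
χ² = Σ (O − E)² / E
  tall purple-flowered: (256 − 209.25)² / 209.25 = 10.4447
  tall white-flowered: (48 − 69.75)² / 69.75 = 6.7823
  dwarf purple-flowered: (47 − 69.75)² / 69.75 = 7.4203
  dwarf white-flowered: (21 − 23.25)² / 23.25 = 0.2177
χ² = 10.4447 + 6.7823 + 7.4203 + 0.2177 = 24.865
Degrees of freedom = 4 − 1 = 3; critical value at α = 0.05 is 7.815.
Since 24.865 > 7.815, we reject the null hypothesis — the data do not fit the 9:3:3:1 ratio.

24.865; not consistent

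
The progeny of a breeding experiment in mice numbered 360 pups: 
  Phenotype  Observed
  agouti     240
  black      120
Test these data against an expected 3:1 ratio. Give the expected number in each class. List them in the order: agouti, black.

270, 90

Under the 3:1 hypothesis (Σ ratio = 4, N = 360):
  agouti: 360 × 3/4 = 270
  black: 360 × 1/4 = 90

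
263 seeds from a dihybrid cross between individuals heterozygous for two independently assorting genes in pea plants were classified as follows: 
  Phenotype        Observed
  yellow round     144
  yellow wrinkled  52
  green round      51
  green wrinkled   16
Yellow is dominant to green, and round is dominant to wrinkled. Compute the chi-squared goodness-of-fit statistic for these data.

0.321

A dihybrid F₂ with independent assortment and complete dominance at both loci gives a 9:3:3:1 phenotypic ratio.
Under the 9:3:3:1 hypothesis (Σ ratio = 16, N = 263):
  yellow round: 263 × 9/16 = 147.9375
  yellow wrinkled: 263 × 3/16 = 49.3125
  green round: 263 × 3/16 = 49.3125
  green wrinkled: 263 × 1/16 = 16.4375
χ² = Σ (O − E)² / E
  yellow round: (144 − 147.9375)² / 147.9375 = 0.1048
  yellow wrinkled: (52 − 49.3125)² / 49.3125 = 0.1465
  green round: (51 − 49.3125)² / 49.3125 = 0.0577
  green wrinkled: (16 − 16.4375)² / 16.4375 = 0.0116
χ² = 0.1048 + 0.1465 + 0.0577 + 0.0116 = 0.3206 ≈ 0.321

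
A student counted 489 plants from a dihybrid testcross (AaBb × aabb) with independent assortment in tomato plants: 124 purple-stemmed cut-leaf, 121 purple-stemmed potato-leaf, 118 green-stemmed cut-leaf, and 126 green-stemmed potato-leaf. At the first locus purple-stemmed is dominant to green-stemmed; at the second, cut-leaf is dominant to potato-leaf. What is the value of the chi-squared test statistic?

A dihybrid testcross with independent assortment gives a 1:1:1:1 ratio.
Total ratio parts = 4. Expected numbers out of 489:
  purple-stemmed cut-leaf: 489 × 1/4 = 122.25
  purple-stemmed potato-leaf: 489 × 1/4 = 122.25
  green-stemmed cut-leaf: 489 × 1/4 = 122.25
  green-stemmed potato-leaf: 489 × 1/4 = 122.25
χ² = Σ (O − E)² / E
  purple-stemmed cut-leaf: (124 − 122.25)² / 122.25 = 0.0251
  purple-stemmed potato-leaf: (121 − 122.25)² / 122.25 = 0.0128
  green-stemmed cut-leaf: (118 − 122.25)² / 122.25 = 0.1478
  green-stemmed potato-leaf: (126 − 122.25)² / 122.25 = 0.1150
χ² = 0.0251 + 0.0128 + 0.1478 + 0.1150 = 0.3007 ≈ 0.301

0.301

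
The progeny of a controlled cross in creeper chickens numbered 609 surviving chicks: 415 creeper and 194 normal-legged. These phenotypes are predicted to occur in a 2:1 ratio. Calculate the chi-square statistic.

0.599

Total ratio parts = 3. Expected numbers out of 609:
  creeper: 609 × 2/3 = 406
  normal-legged: 609 × 1/3 = 203
χ² = Σ (O − E)² / E
  creeper: (415 − 406)² / 406 = 0.1995
  normal-legged: (194 − 203)² / 203 = 0.3990
χ² = 0.1995 + 0.3990 = 0.5985 ≈ 0.599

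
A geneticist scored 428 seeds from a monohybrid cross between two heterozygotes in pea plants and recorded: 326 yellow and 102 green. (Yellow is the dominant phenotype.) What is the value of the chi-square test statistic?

0.312

For a monohybrid cross between heterozygotes with complete dominance, the expected phenotypic ratio is 3:1.
Expected counts for N = 428 under a 3:1 ratio (total parts = 4):
  yellow: 428 × 3/4 = 321
  green: 428 × 1/4 = 107
χ² = Σ (O − E)² / E
  yellow: (326 − 321)² / 321 = 0.0779
  green: (102 − 107)² / 107 = 0.2336
χ² = 0.0779 + 0.2336 = 0.3115 ≈ 0.312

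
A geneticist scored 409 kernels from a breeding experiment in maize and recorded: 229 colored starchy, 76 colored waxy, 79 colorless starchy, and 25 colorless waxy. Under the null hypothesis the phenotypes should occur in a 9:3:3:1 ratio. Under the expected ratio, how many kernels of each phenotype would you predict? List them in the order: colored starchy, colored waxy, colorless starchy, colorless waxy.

230.0625, 76.6875, 76.6875, 25.5625

The 9:3:3:1 ratio has 16 parts, so with N = 409 the expected counts are:
  colored starchy: 409 × 9/16 = 230.0625
  colored waxy: 409 × 3/16 = 76.6875
  colorless starchy: 409 × 3/16 = 76.6875
  colorless waxy: 409 × 1/16 = 25.5625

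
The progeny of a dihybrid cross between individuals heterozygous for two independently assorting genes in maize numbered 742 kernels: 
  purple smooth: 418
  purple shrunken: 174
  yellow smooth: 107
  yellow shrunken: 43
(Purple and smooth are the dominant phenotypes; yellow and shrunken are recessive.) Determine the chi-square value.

A dihybrid F₂ with independent assortment and complete dominance at both loci gives a 9:3:3:1 phenotypic ratio.
Total ratio parts = 16. Expected numbers out of 742:
  purple smooth: 742 × 9/16 = 417.375
  purple shrunken: 742 × 3/16 = 139.125
  yellow smooth: 742 × 3/16 = 139.125
  yellow shrunken: 742 × 1/16 = 46.375
χ² = Σ (O − E)² / E
  purple smooth: (418 − 417.375)² / 417.375 = 0.0009
  purple shrunken: (174 − 139.125)² / 139.125 = 8.7423
  yellow smooth: (107 − 139.125)² / 139.125 = 7.4179
  yellow shrunken: (43 − 46.375)² / 46.375 = 0.2456
χ² = 0.0009 + 8.7423 + 7.4179 + 0.2456 = 16.4067 ≈ 16.407

16.407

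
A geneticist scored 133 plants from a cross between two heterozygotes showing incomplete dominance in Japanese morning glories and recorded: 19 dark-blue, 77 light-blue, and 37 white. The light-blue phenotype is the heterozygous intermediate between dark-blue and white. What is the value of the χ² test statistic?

With incomplete dominance, a heterozygote × heterozygote cross gives a 1:2:1 phenotypic ratio.
Under the 1:2:1 hypothesis (Σ ratio = 4, N = 133):
  dark-blue: 133 × 1/4 = 33.25
  light-blue: 133 × 2/4 = 66.5
  white: 133 × 1/4 = 33.25
χ² = Σ (O − E)² / E
  dark-blue: (19 − 33.25)² / 33.25 = 6.1071
  light-blue: (77 − 66.5)² / 66.5 = 1.6579
  white: (37 − 33.25)² / 33.25 = 0.4229
χ² = 6.1071 + 1.6579 + 0.4229 = 8.1879 ≈ 8.188

8.188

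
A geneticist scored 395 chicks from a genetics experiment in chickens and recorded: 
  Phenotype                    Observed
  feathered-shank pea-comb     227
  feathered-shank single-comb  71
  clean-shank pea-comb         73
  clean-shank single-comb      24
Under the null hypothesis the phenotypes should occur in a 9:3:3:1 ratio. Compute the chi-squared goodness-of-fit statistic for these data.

0.265

Under the 9:3:3:1 hypothesis (Σ ratio = 16, N = 395):
  feathered-shank pea-comb: 395 × 9/16 = 222.1875
  feathered-shank single-comb: 395 × 3/16 = 74.0625
  clean-shank pea-comb: 395 × 3/16 = 74.0625
  clean-shank single-comb: 395 × 1/16 = 24.6875
χ² = Σ (O − E)² / E
  feathered-shank pea-comb: (227 − 222.1875)² / 222.1875 = 0.1042
  feathered-shank single-comb: (71 − 74.0625)² / 74.0625 = 0.1266
  clean-shank pea-comb: (73 − 74.0625)² / 74.0625 = 0.0152
  clean-shank single-comb: (24 − 24.6875)² / 24.6875 = 0.0191
χ² = 0.1042 + 0.1266 + 0.0152 + 0.0191 = 0.2651 ≈ 0.265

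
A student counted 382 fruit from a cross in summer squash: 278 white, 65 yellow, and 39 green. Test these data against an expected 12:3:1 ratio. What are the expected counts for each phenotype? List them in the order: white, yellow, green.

The 12:3:1 ratio has 16 parts, so with N = 382 the expected counts are:
  white: 382 × 12/16 = 286.5
  yellow: 382 × 3/16 = 71.625
  green: 382 × 1/16 = 23.875

286.5, 71.625, 23.875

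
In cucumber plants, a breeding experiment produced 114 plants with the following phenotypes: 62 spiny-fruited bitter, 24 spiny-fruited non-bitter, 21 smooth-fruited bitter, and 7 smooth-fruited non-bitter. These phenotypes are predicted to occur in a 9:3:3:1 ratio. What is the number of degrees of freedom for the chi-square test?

3

A goodness-of-fit test with 4 phenotype classes has df = 4 − 1 = 3.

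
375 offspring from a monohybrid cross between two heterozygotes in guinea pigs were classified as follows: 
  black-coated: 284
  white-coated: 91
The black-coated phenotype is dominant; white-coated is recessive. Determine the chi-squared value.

For a monohybrid cross between heterozygotes with complete dominance, the expected phenotypic ratio is 3:1.
Expected counts for N = 375 under a 3:1 ratio (total parts = 4):
  black-coated: 375 × 3/4 = 281.25
  white-coated: 375 × 1/4 = 93.75
χ² = Σ (O − E)² / E
  black-coated: (284 − 281.25)² / 281.25 = 0.0269
  white-coated: (91 − 93.75)² / 93.75 = 0.0807
χ² = 0.0269 + 0.0807 = 0.1076 ≈ 0.108

0.108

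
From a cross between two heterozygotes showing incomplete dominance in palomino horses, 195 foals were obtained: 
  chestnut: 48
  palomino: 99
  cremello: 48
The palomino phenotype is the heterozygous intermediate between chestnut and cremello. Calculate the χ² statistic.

With incomplete dominance, a heterozygote × heterozygote cross gives a 1:2:1 phenotypic ratio.
Under the 1:2:1 hypothesis (Σ ratio = 4, N = 195):
  chestnut: 195 × 1/4 = 48.75
  palomino: 195 × 2/4 = 97.5
  cremello: 195 × 1/4 = 48.75
χ² = Σ (O − E)² / E
  chestnut: (48 − 48.75)² / 48.75 = 0.0115
  palomino: (99 − 97.5)² / 97.5 = 0.0231
  cremello: (48 − 48.75)² / 48.75 = 0.0115
χ² = 0.0115 + 0.0231 + 0.0115 = 0.0461 ≈ 0.046

0.046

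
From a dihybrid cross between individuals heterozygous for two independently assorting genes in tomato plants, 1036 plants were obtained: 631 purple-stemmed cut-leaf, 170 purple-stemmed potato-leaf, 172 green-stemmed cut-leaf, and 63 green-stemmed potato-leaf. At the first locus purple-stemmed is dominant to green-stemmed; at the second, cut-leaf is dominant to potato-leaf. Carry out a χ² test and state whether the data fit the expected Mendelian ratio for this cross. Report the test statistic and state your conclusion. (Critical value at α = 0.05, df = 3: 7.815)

9.618; not consistent

A dihybrid F₂ with independent assortment and complete dominance at both loci gives a 9:3:3:1 phenotypic ratio.
The 9:3:3:1 ratio has 16 parts, so with N = 1036 the expected counts are:
  purple-stemmed cut-leaf: 1036 × 9/16 = 582.75
  purple-stemmed potato-leaf: 1036 × 3/16 = 194.25
  green-stemmed cut-leaf: 1036 × 3/16 = 194.25
  green-stemmed potato-leaf: 1036 × 1/16 = 64.75
χ² = Σ (O − E)² / E
  purple-stemmed cut-leaf: (631 − 582.75)² / 582.75 = 3.9950
  purple-stemmed potato-leaf: (170 − 194.25)² / 194.25 = 3.0273
  green-stemmed cut-leaf: (172 − 194.25)² / 194.25 = 2.5486
  green-stemmed potato-leaf: (63 − 64.75)² / 64.75 = 0.0473
χ² = 3.9950 + 3.0273 + 2.5486 + 0.0473 = 9.6182 ≈ 9.618
Degrees of freedom = 4 − 1 = 3; critical value at α = 0.05 is 7.815.
Since 9.618 > 7.815, we reject the null hypothesis — the data do not fit the 9:3:3:1 ratio.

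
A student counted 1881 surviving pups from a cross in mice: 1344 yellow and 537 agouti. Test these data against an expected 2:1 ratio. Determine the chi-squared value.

Under the 2:1 hypothesis (Σ ratio = 3, N = 1881):
  yellow: 1881 × 2/3 = 1254
  agouti: 1881 × 1/3 = 627
χ² = Σ (O − E)² / E
  yellow: (1344 − 1254)² / 1254 = 6.4593
  agouti: (537 − 627)² / 627 = 12.9187
χ² = 6.4593 + 12.9187 = 19.378

19.378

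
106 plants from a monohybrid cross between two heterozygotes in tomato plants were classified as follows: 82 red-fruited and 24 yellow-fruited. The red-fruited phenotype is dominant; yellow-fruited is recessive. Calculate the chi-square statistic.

For a monohybrid cross between heterozygotes with complete dominance, the expected phenotypic ratio is 3:1.
Expected counts for N = 106 under a 3:1 ratio (total parts = 4):
  red-fruited: 106 × 3/4 = 79.5
  yellow-fruited: 106 × 1/4 = 26.5
χ² = Σ (O − E)² / E
  red-fruited: (82 − 79.5)² / 79.5 = 0.0786
  yellow-fruited: (24 − 26.5)² / 26.5 = 0.2358
χ² = 0.0786 + 0.2358 = 0.3144 ≈ 0.314

0.314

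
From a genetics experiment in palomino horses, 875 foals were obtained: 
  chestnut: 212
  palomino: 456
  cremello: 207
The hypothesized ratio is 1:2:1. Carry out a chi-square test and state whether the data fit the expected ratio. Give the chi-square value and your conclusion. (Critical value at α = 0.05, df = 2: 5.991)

1.622; consistent

Under the 1:2:1 hypothesis (Σ ratio = 4, N = 875):
  chestnut: 875 × 1/4 = 218.75
  palomino: 875 × 2/4 = 437.5
  cremello: 875 × 1/4 = 218.75
χ² = Σ (O − E)² / E
  chestnut: (212 − 218.75)² / 218.75 = 0.2083
  palomino: (456 − 437.5)² / 437.5 = 0.7823
  cremello: (207 − 218.75)² / 218.75 = 0.6311
χ² = 0.2083 + 0.7823 + 0.6311 = 1.6217 ≈ 1.622
Degrees of freedom = 3 − 1 = 2; critical value at α = 0.05 is 5.991.
Since 1.622 < 5.991, we fail to reject the null hypothesis — the data are consistent with the 1:2:1 ratio.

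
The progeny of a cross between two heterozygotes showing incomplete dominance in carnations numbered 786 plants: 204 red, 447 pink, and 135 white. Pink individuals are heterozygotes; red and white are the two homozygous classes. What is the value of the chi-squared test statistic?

26.954

With incomplete dominance, a heterozygote × heterozygote cross gives a 1:2:1 phenotypic ratio.
Under the 1:2:1 hypothesis (Σ ratio = 4, N = 786):
  red: 786 × 1/4 = 196.5
  pink: 786 × 2/4 = 393
  white: 786 × 1/4 = 196.5
χ² = Σ (O − E)² / E
  red: (204 − 196.5)² / 196.5 = 0.2863
  pink: (447 − 393)² / 393 = 7.4198
  white: (135 − 196.5)² / 196.5 = 19.2481
χ² = 0.2863 + 7.4198 + 19.2481 = 26.9542 ≈ 26.954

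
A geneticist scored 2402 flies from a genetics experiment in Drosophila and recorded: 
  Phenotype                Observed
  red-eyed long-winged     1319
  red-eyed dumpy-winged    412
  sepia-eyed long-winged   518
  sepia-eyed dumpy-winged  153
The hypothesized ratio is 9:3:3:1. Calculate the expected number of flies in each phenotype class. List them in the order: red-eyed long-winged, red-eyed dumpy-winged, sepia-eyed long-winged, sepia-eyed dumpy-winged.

1351.125, 450.375, 450.375, 150.125

Under the 9:3:3:1 hypothesis (Σ ratio = 16, N = 2402):
  red-eyed long-winged: 2402 × 9/16 = 1351.125
  red-eyed dumpy-winged: 2402 × 3/16 = 450.375
  sepia-eyed long-winged: 2402 × 3/16 = 450.375
  sepia-eyed dumpy-winged: 2402 × 1/16 = 150.125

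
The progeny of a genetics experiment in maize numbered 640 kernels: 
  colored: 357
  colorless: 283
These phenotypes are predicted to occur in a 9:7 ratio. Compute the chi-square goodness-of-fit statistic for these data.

Expected counts for N = 640 under a 9:7 ratio (total parts = 16):
  colored: 640 × 9/16 = 360
  colorless: 640 × 7/16 = 280
χ² = Σ (O − E)² / E
  colored: (357 − 360)² / 360 = 0.0250
  colorless: (283 − 280)² / 280 = 0.0321
χ² = 0.0250 + 0.0321 = 0.0571 ≈ 0.057

0.057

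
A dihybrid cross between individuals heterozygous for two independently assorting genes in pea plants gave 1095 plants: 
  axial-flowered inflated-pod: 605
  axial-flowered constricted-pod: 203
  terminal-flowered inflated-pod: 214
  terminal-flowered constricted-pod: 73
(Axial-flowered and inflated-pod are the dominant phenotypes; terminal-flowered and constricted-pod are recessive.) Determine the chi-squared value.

A dihybrid F₂ with independent assortment and complete dominance at both loci gives a 9:3:3:1 phenotypic ratio.
Expected counts for N = 1095 under a 9:3:3:1 ratio (total parts = 16):
  axial-flowered inflated-pod: 1095 × 9/16 = 615.9375
  axial-flowered constricted-pod: 1095 × 3/16 = 205.3125
  terminal-flowered inflated-pod: 1095 × 3/16 = 205.3125
  terminal-flowered constricted-pod: 1095 × 1/16 = 68.4375
χ² = Σ (O − E)² / E
  axial-flowered inflated-pod: (605 − 615.9375)² / 615.9375 = 0.1942
  axial-flowered constricted-pod: (203 − 205.3125)² / 205.3125 = 0.0260
  terminal-flowered inflated-pod: (214 − 205.3125)² / 205.3125 = 0.3676
  terminal-flowered constricted-pod: (73 − 68.4375)² / 68.4375 = 0.3042
χ² = 0.1942 + 0.0260 + 0.3676 + 0.3042 = 0.892

0.892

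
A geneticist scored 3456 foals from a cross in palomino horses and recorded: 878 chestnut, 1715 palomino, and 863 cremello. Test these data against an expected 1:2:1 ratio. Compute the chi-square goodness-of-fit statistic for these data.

0.326

Under the 1:2:1 hypothesis (Σ ratio = 4, N = 3456):
  chestnut: 3456 × 1/4 = 864
  palomino: 3456 × 2/4 = 1728
  cremello: 3456 × 1/4 = 864
χ² = Σ (O − E)² / E
  chestnut: (878 − 864)² / 864 = 0.2269
  palomino: (1715 − 1728)² / 1728 = 0.0978
  cremello: (863 − 864)² / 864 = 0.0012
χ² = 0.2269 + 0.0978 + 0.0012 = 0.3259 ≈ 0.326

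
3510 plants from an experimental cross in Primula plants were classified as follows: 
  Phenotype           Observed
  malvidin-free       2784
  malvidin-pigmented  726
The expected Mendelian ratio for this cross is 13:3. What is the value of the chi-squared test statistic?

Total ratio parts = 16. Expected numbers out of 3510:
  malvidin-free: 3510 × 13/16 = 2851.875
  malvidin-pigmented: 3510 × 3/16 = 658.125
χ² = Σ (O − E)² / E
  malvidin-free: (2784 − 2851.875)² / 2851.875 = 1.6154
  malvidin-pigmented: (726 − 658.125)² / 658.125 = 7.0002
χ² = 1.6154 + 7.0002 = 8.6156 ≈ 8.616

8.616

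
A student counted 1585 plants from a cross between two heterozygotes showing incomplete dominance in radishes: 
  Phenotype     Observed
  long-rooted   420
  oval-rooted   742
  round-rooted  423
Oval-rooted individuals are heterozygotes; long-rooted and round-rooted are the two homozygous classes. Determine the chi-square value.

6.447

With incomplete dominance, a heterozygote × heterozygote cross gives a 1:2:1 phenotypic ratio.
Total ratio parts = 4. Expected numbers out of 1585:
  long-rooted: 1585 × 1/4 = 396.25
  oval-rooted: 1585 × 2/4 = 792.5
  round-rooted: 1585 × 1/4 = 396.25
χ² = Σ (O − E)² / E
  long-rooted: (420 − 396.25)² / 396.25 = 1.4235
  oval-rooted: (742 − 792.5)² / 792.5 = 3.2180
  round-rooted: (423 − 396.25)² / 396.25 = 1.8058
χ² = 1.4235 + 3.2180 + 1.8058 = 6.4473 ≈ 6.447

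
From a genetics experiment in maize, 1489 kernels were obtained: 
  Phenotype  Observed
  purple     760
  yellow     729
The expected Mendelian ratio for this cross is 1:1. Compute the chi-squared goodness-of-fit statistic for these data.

Total ratio parts = 2. Expected numbers out of 1489:
  purple: 1489 × 1/2 = 744.5
  yellow: 1489 × 1/2 = 744.5
χ² = Σ (O − E)² / E
  purple: (760 − 744.5)² / 744.5 = 0.3227
  yellow: (729 − 744.5)² / 744.5 = 0.3227
χ² = 0.3227 + 0.3227 = 0.6454 ≈ 0.645

0.645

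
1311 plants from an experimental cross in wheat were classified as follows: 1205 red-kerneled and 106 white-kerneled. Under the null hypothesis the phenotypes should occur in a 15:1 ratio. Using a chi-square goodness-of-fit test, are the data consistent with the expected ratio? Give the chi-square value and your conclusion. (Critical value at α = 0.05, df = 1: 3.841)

Under the 15:1 hypothesis (Σ ratio = 16, N = 1311):
  red-kerneled: 1311 × 15/16 = 1229.0625
  white-kerneled: 1311 × 1/16 = 81.9375
χ² = Σ (O − E)² / E
  red-kerneled: (1205 − 1229.0625)² / 1229.0625 = 0.4711
  white-kerneled: (106 − 81.9375)² / 81.9375 = 7.0664
χ² = 0.4711 + 7.0664 = 7.5375 ≈ 7.538
Degrees of freedom = 2 − 1 = 1; critical value at α = 0.05 is 3.841.
Since 7.538 > 3.841, we reject the null hypothesis — the data do not fit the 15:1 ratio.

7.538; not consistent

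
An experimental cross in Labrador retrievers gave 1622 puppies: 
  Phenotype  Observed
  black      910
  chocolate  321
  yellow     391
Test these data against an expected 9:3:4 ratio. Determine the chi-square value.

The 9:3:4 ratio has 16 parts, so with N = 1622 the expected counts are:
  black: 1622 × 9/16 = 912.375
  chocolate: 1622 × 3/16 = 304.125
  yellow: 1622 × 4/16 = 405.5
χ² = Σ (O − E)² / E
  black: (910 − 912.375)² / 912.375 = 0.0062
  chocolate: (321 − 304.125)² / 304.125 = 0.9363
  yellow: (391 − 405.5)² / 405.5 = 0.5185
χ² = 0.0062 + 0.9363 + 0.5185 = 1.461

1.461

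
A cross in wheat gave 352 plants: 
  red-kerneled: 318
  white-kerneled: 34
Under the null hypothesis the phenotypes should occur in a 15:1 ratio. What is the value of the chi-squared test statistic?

Total ratio parts = 16. Expected numbers out of 352:
  red-kerneled: 352 × 15/16 = 330
  white-kerneled: 352 × 1/16 = 22
χ² = Σ (O − E)² / E
  red-kerneled: (318 − 330)² / 330 = 0.4364
  white-kerneled: (34 − 22)² / 22 = 6.5455
χ² = 0.4364 + 6.5455 = 6.9819 ≈ 6.982

6.982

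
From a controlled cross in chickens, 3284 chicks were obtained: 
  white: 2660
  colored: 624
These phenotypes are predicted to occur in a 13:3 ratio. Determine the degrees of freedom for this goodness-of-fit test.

1

A goodness-of-fit test with 2 phenotype classes has df = 2 − 1 = 1.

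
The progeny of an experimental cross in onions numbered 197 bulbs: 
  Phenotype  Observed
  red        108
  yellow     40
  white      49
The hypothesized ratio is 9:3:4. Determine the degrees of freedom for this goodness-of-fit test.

2

A goodness-of-fit test with 3 phenotype classes has df = 3 − 1 = 2.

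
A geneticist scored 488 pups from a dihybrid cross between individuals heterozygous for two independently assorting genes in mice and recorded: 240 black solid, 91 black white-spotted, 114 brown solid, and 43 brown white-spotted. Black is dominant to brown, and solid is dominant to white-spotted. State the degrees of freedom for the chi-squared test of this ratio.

3

A dihybrid F₂ with independent assortment and complete dominance at both loci gives a 9:3:3:1 phenotypic ratio.
A goodness-of-fit test with 4 phenotype classes has df = 4 − 1 = 3.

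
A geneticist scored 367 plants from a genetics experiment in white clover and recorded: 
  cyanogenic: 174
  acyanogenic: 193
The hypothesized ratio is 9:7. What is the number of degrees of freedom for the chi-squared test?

1

A goodness-of-fit test with 2 phenotype classes has df = 2 − 1 = 1.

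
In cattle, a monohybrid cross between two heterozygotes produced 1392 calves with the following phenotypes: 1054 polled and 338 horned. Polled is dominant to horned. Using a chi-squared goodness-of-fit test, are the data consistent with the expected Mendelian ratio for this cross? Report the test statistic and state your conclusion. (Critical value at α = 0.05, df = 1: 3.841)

For a monohybrid cross between heterozygotes with complete dominance, the expected phenotypic ratio is 3:1.
Expected counts for N = 1392 under a 3:1 ratio (total parts = 4):
  polled: 1392 × 3/4 = 1044
  horned: 1392 × 1/4 = 348
χ² = Σ (O − E)² / E
  polled: (1054 − 1044)² / 1044 = 0.0958
  horned: (338 − 348)² / 348 = 0.2874
χ² = 0.0958 + 0.2874 = 0.3832 ≈ 0.383
Degrees of freedom = 2 − 1 = 1; critical value at α = 0.05 is 3.841.
Since 0.383 < 3.841, we fail to reject the null hypothesis — the data are consistent with the 3:1 ratio.

0.383; consistent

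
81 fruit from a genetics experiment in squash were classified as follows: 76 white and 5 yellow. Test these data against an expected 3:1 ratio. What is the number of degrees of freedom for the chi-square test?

A goodness-of-fit test with 2 phenotype classes has df = 2 − 1 = 1.

1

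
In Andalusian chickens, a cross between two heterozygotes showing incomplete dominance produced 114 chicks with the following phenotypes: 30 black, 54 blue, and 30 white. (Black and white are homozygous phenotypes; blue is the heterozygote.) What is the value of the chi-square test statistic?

With incomplete dominance, a heterozygote × heterozygote cross gives a 1:2:1 phenotypic ratio.
The 1:2:1 ratio has 4 parts, so with N = 114 the expected counts are:
  black: 114 × 1/4 = 28.5
  blue: 114 × 2/4 = 57
  white: 114 × 1/4 = 28.5
χ² = Σ (O − E)² / E
  black: (30 − 28.5)² / 28.5 = 0.0789
  blue: (54 − 57)² / 57 = 0.1579
  white: (30 − 28.5)² / 28.5 = 0.0789
χ² = 0.0789 + 0.1579 + 0.0789 = 0.3157 ≈ 0.316

0.316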